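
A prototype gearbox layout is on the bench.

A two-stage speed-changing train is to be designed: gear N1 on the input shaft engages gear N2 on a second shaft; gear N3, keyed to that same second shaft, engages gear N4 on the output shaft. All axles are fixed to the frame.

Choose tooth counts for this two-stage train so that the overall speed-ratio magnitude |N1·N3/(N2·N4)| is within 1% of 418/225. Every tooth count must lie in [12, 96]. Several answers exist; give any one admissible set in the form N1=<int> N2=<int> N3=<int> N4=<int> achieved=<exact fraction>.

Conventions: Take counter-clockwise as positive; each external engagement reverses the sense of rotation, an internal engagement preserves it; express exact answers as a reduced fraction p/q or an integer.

N1=19 N2=15 N3=22 N4=15 achieved=418/225

2-stage fixed-axis compound train for ratio 418/225
target = 418/225 in lowest terms: an exact hit needs N1·N3 = k·418 and N2·N4 = k·225 for one integer k, every count in [12, 96]; additionally prefer no 1:1 stage (N1 ≠ N2, N3 ≠ N4)
k = 1: N1·N3 = 418 = 19·22, N2·N4 = 225 = 15·15
achieved = 19·22/(15·15) = 418/225; |achieved − target| = 0 ≤ 209/11250 ✓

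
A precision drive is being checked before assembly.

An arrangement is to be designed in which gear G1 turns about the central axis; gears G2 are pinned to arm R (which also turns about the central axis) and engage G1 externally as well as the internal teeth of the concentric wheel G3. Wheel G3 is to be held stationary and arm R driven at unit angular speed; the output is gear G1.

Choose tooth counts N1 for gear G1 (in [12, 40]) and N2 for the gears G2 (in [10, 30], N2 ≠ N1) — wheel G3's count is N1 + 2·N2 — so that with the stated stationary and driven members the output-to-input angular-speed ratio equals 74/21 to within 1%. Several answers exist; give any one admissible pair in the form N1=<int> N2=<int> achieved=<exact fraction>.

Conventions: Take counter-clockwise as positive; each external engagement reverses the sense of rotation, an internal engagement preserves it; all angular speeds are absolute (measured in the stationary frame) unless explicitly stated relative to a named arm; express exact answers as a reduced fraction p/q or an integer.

N1=21 N2=16 achieved=74/21

planetary set to be sized for 74/21 (Willis relation)
Willis with ω_ring = 0: ω_sun/ω_arm = (N1+N3)/N1; set equal to 74/21  ⇒  N3/N1 = 74/21 − 1 = 53/21
N3 = N1 + 2·N2  ⇒  N2/N1 = (N3/N1 − 1)/2 = (53/21 − 1)/2 = 16/21
smallest multiple with N1 ≥ 12 and N2 ≥ 10: k = 1  ⇒  N1 = 1·21 = 21, N2 = 1·16 = 16 (N1 ≤ 40, N2 ≤ 30, N2 ≠ N1 ✓), N3 = 21 + 2·16 = 53
check: (N1+N3)/N1 with N1 = 21, N3 = 53 gives 74/21; |achieved − target| = 0 ≤ 37/1050 ✓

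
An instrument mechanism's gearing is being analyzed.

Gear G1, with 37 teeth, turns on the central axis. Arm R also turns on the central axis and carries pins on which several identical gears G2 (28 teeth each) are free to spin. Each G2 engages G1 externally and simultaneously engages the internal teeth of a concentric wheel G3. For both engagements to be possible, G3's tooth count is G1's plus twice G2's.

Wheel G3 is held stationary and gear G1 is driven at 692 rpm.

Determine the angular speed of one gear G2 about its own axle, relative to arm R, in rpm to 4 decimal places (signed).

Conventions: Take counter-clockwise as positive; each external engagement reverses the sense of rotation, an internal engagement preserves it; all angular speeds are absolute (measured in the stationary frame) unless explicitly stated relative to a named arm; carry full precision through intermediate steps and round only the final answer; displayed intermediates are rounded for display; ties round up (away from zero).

class = planetary set [G3 = 37+2·28 = 93; Willis about the carrier]
normalise by the input: solve with ω_sun = 1, then scale by 692 rpm
ring teeth: 37 + 2·28 = 93
37(ω_sun−ω_arm) = −93(ω_ring−ω_arm),  ω_ring = 0, ω_sun = 1
37(1−ω_arm) = −93(0−ω_arm)  ⇒  130·ω_arm = 37  ⇒  ω_arm = 37/130
sun–planet mesh: 37·(1−37/130) = −28·(ω_p−ω_arm)  ⇒  ω_p−ω_arm = -3441/3640
scale: ω_p−ω_arm = -3441/3640 × 692 rpm = -654.1681 rpm

-654.1681 rpm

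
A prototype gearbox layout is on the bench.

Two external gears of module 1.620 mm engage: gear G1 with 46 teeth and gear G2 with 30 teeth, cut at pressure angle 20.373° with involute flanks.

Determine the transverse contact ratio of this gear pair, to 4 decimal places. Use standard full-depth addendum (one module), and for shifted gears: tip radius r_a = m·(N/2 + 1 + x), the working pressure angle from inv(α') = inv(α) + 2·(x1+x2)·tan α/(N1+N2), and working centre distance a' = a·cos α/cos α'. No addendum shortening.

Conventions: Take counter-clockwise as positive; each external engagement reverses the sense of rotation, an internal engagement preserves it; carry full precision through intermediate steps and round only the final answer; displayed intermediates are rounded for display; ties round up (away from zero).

1.6792

class = single-mesh tooth geometry [involute pair 46T × 30T, m = 1.620]
base radii: r_b1 = 34.929243, r_b2 = 22.779941
tip radii: r_a1 = 38.880000, r_a2 = 25.920000
no profile shift: α' = α, a' = a
action lengths: √(r_a1²−r_b1²) = 17.076368, √(r_a2²−r_b2²) = 12.366110
base pitch p_b = π·m·cos α = 4.771020
CR = (17.076368 + 12.366110 − 61.560000·sin 20.37300°)/4.771020 = 1.679217
contact ratio ≈ 1.6792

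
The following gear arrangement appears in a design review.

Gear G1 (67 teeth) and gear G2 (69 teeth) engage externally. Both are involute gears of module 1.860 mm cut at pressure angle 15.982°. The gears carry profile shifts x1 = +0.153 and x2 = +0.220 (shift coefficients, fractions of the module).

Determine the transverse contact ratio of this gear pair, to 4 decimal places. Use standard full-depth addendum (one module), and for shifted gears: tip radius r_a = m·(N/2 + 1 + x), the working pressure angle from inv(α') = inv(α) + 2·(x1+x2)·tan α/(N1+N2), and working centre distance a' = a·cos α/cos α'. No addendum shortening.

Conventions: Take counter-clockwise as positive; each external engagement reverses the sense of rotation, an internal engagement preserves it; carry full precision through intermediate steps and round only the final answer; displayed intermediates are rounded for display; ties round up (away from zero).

2.0063

recognized (one external pair, fixed centres): single-mesh tooth geometry, m = 1.860, N1 = 67, N2 = 69
base radii: r_b1 = 59.901609, r_b2 = 61.689717
tip radii: r_a1 = 64.454580, r_a2 = 66.439200
inv(α') = inv(15.982°) + 2·(+0.153+0.220)·tan α/(67+69) = 0.00903792  ⇒  α' = 17.00810°
a' = a·cos α / cos α' = 126.4800·cos 15.982°/cos 17.00810° = 127.152541
action lengths: √(r_a1²−r_b1²) = 23.794750, √(r_a2²−r_b2²) = 24.668728
base pitch p_b = π·m·cos α = 5.617506
CR = (23.794750 + 24.668728 − 127.152541·sin 17.00810°)/5.617506 = 2.006316
contact ratio ≈ 2.0063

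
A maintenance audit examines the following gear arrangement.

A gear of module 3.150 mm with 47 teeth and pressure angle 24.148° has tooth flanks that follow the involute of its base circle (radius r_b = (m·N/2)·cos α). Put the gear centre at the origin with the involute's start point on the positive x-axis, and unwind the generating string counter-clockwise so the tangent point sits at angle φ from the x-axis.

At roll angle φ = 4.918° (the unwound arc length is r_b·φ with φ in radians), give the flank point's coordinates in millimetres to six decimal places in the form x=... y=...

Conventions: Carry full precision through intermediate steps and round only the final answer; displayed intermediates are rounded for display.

class = single-mesh tooth geometry [base-circle involute, m = 3.150, 47T]
pitch radius r_p = m·N/2 = 3.150·47/2 = 74.025000
base radius r_b = r_p·cos α = 74.025000·cos 24.148° = 67.547204
roll angle φ = 4.918° = 0.08583529 rad
x = r_b·(cos φ + φ·sin φ) = 67.795579
y = r_b·(sin φ − φ·cos φ) = 0.014229

x=67.795579 y=0.014229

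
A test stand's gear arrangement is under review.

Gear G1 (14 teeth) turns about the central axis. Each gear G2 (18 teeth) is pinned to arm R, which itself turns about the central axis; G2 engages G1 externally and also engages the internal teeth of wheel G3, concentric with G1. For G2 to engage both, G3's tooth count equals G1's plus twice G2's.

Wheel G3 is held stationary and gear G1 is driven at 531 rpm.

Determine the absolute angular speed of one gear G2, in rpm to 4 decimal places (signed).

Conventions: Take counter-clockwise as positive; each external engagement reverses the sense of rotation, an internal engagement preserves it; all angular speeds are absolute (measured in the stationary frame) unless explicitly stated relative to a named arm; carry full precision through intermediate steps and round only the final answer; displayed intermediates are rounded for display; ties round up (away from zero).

-206.5000 rpm

planetary set (14T centre, 18T on arm, 50T internal) — Willis relation
normalise by the input: solve with ω_sun = 1, then scale by 531 rpm
ring teeth: 14 + 2·18 = 50
14(ω_sun−ω_arm) = −50(ω_ring−ω_arm),  ω_ring = 0, ω_sun = 1
14(1−ω_arm) = −50(0−ω_arm)  ⇒  64·ω_arm = 14  ⇒  ω_arm = 7/32
sun–planet mesh: 14·(1−7/32) = −18·(ω_p−ω_arm)  ⇒  ω_p−ω_arm = -175/288
ω_p = 7/32 − 175/288 = -7/18
scale: ω_p = -7/18 × 531 rpm = -206.5000 rpm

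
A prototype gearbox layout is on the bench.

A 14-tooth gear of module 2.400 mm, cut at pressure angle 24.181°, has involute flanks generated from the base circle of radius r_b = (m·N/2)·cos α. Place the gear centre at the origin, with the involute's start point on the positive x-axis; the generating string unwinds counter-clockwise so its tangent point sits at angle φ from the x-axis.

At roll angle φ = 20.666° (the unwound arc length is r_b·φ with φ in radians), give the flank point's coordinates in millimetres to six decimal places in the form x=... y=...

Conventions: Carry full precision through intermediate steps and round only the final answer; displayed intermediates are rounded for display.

recognized (one wheel, involute flank): single-mesh tooth geometry, m = 2.400, N = 14
pitch radius r_p = m·N/2 = 2.400·14/2 = 16.800000
base radius r_b = r_p·cos α = 16.800000·cos 24.181° = 15.325901
roll angle φ = 20.666° = 0.36068974 rad
x = r_b·(cos φ + φ·sin φ) = 16.290638
y = r_b·(sin φ − φ·cos φ) = 0.236617

x=16.290638 y=0.236617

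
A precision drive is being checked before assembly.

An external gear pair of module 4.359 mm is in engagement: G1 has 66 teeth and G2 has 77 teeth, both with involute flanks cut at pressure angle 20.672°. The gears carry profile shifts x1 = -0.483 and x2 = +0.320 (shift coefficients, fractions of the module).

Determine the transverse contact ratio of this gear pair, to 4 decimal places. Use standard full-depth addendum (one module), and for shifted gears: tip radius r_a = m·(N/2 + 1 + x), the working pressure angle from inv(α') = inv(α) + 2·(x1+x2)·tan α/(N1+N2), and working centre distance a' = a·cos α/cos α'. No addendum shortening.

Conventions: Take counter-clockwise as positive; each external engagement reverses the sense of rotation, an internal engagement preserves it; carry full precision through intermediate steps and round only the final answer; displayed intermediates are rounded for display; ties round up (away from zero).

class = single-mesh tooth geometry [involute pair 66T × 77T, m = 4.359]
base radii: r_b1 = 134.585650, r_b2 = 157.016591
tip radii: r_a1 = 146.100603, r_a2 = 173.575380
inv(α') = inv(20.672°) + 2·(-0.483+0.320)·tan α/(66+77) = 0.01565552  ⇒  α' = 20.31929°
a' = a·cos α / cos α' = 311.6685·cos 20.672°/cos 20.31929° = 310.952155
action lengths: √(r_a1²−r_b1²) = 56.851465, √(r_a2²−r_b2²) = 73.987855
base pitch p_b = π·m·cos α = 12.812524
CR = (56.851465 + 73.987855 − 310.952155·sin 20.31929°)/12.812524 = 1.784249
contact ratio ≈ 1.7842

1.7842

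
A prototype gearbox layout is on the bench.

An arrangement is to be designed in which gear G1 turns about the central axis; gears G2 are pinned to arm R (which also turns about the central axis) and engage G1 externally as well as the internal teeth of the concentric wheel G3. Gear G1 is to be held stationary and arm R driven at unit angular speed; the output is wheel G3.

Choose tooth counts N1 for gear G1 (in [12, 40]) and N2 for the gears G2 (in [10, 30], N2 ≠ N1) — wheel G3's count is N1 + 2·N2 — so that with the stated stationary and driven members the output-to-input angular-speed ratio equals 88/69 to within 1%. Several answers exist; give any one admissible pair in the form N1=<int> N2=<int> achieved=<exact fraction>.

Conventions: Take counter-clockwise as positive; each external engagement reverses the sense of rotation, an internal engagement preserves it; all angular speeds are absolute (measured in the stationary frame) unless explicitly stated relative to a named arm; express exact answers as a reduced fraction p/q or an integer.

topology: planetary set — design target 88/69, arm = carrier (Willis)
Willis with ω_sun = 0: ω_ring/ω_arm = (N1+N3)/N3; set equal to 88/69  ⇒  N3/N1 = 1/(88/69 − 1) = 69/19
N3 = N1 + 2·N2  ⇒  N2/N1 = (N3/N1 − 1)/2 = (69/19 − 1)/2 = 25/19
smallest multiple with N1 ≥ 12 and N2 ≥ 10: k = 1  ⇒  N1 = 1·19 = 19, N2 = 1·25 = 25 (N1 ≤ 40, N2 ≤ 30, N2 ≠ N1 ✓), N3 = 19 + 2·25 = 69
check: (N1+N3)/N3 with N1 = 19, N3 = 69 gives 88/69; |achieved − target| = 0 ≤ 22/1725 ✓

N1=19 N2=25 achieved=88/69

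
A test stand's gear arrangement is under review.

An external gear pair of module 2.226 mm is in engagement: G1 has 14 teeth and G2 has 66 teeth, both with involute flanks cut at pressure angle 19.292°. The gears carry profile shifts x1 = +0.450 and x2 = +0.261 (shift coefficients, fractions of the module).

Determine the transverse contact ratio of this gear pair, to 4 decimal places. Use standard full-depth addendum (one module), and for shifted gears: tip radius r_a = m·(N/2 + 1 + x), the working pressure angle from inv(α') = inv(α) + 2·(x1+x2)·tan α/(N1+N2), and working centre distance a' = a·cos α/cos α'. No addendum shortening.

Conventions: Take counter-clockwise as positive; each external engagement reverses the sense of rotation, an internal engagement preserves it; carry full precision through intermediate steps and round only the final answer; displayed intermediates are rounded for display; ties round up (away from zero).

single-mesh involute tooth geometry (14T engaging 66T at module 2.226)
base radii: r_b1 = 14.707025, r_b2 = 69.333120
tip radii: r_a1 = 18.809700, r_a2 = 76.264986
inv(α') = inv(19.292°) + 2·(+0.450+0.261)·tan α/(14+66) = 0.01955129  ⇒  α' = 21.82204°
a' = a·cos α / cos α' = 89.0400·cos 19.292°/cos 21.82204° = 90.527049
action lengths: √(r_a1²−r_b1²) = 11.726390, √(r_a2²−r_b2²) = 31.768957
base pitch p_b = π·m·cos α = 6.600498
CR = (11.726390 + 31.768957 − 90.527049·sin 21.82204°)/6.600498 = 1.491431
contact ratio ≈ 1.4914

1.4914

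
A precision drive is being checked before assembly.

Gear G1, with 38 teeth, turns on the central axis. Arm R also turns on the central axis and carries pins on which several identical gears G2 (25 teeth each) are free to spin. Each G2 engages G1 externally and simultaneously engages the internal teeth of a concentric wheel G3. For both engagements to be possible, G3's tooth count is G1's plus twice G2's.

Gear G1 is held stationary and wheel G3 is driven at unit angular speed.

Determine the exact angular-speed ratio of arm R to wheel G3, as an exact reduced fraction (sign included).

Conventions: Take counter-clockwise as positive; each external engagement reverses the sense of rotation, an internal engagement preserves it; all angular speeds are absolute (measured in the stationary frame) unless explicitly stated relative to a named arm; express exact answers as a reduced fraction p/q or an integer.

recognized (axles ride arm R): planetary set, 38/25/88 teeth
ring teeth: 38 + 2·25 = 88
38(ω_sun−ω_arm) = −88(ω_ring−ω_arm),  ω_sun = 0, ω_ring = 1
38(0−ω_arm) = −88(1−ω_arm)  ⇒  126·ω_arm = 88  ⇒  ω_arm = 44/63
ω_out/ω_in = 44/63

44/63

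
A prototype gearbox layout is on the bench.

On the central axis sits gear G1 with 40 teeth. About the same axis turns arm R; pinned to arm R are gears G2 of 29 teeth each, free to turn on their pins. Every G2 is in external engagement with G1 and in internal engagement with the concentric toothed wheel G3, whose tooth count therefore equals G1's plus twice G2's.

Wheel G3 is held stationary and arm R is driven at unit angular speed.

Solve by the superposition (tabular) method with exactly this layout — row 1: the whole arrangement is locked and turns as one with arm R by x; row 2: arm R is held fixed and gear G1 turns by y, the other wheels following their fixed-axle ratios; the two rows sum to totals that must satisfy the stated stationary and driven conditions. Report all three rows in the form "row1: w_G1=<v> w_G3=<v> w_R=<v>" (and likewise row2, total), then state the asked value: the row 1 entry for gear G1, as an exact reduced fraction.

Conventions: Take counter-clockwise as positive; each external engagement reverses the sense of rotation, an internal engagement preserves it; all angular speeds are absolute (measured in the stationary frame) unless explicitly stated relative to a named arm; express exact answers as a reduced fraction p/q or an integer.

row1: w_G1=1 w_G3=1 w_R=1
row2: w_G1=49/20 w_G3=-1 w_R=0
total: w_G1=69/20 w_G3=0 w_R=1
asked value: 1

planetary set (40T centre, 29T on arm, 98T internal) — Willis relation
superposition row 1 [locked train]: every member turns x
row 2 (arm held, sun turns y): ω_ring = −(40/98)·y, ω_arm = 0
boundary: total ω_ring = x − (40/98)·y = 0 and total ω_arm = x = 1  ⇒  y = 49/20, x = 1
row 2 ring = −(40/98)·49/20 = -1
totals (row 1 + row 2): sun 1 + 49/20 = 69/20, ring 1 + (-1) = 0, arm 1 + 0 = 1
asked cell (row1, sun) = 1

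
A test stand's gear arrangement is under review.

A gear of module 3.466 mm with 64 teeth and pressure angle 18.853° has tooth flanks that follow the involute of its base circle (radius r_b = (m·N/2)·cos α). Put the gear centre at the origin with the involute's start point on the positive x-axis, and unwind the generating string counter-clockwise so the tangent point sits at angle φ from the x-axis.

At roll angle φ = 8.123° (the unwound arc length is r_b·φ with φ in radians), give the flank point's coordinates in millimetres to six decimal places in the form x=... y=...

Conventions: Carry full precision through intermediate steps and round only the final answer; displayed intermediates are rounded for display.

topology: single-mesh involute geometry — m = 3.466, N = 64
pitch radius r_p = m·N/2 = 3.466·64/2 = 110.912000
base radius r_b = r_p·cos α = 110.912000·cos 18.853° = 104.961655
roll angle φ = 8.123° = 0.14177310 rad
x = r_b·(cos φ + φ·sin φ) = 106.011204
y = r_b·(sin φ − φ·cos φ) = 0.099499

x=106.011204 y=0.099499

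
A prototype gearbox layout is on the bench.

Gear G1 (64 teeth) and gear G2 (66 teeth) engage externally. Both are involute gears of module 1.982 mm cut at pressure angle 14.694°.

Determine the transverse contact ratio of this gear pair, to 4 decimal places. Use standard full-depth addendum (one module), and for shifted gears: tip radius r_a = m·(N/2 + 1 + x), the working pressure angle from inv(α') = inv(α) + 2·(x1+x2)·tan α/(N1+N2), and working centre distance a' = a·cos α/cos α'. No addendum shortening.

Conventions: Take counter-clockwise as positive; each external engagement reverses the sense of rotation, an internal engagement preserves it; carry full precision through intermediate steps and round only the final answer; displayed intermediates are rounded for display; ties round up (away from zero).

2.1918

recognized (one external pair, fixed centres): single-mesh tooth geometry, m = 1.982, N1 = 64, N2 = 66
base radii: r_b1 = 61.349675, r_b2 = 63.266852
tip radii: r_a1 = 65.406000, r_a2 = 67.388000
no profile shift: α' = α, a' = a
action lengths: √(r_a1²−r_b1²) = 22.675145, √(r_a2²−r_b2²) = 23.204481
base pitch p_b = π·m·cos α = 6.022990
CR = (22.675145 + 23.204481 − 128.830000·sin 14.69400°)/6.022990 = 2.191775
contact ratio ≈ 2.1918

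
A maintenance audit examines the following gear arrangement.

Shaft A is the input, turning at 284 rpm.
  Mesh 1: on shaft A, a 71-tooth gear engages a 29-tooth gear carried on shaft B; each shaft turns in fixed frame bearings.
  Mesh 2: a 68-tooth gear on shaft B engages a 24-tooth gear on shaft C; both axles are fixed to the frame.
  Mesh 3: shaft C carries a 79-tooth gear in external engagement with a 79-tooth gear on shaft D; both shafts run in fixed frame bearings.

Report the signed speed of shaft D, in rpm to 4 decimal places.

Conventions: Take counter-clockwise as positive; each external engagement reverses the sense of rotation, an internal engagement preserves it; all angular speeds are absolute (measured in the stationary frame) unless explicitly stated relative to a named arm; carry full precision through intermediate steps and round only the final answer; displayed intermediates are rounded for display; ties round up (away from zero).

-1970.0460 rpm

class = fixed-axis compound train [3 meshes; 3 ratios multiply, 3 sense flips]
mesh 1 [71T→29T]: ω = 284.0000×71/29 = 695.3103 rpm, sense flips to −
mesh 2 [68T→24T]: ω = 695.3103×68/24 = 1970.0460 rpm, sense flips to +
mesh 3 [79T→79T]: ω = 1970.0460×79/79 = 1970.0460 rpm, sense flips to −
signed output speed = -1970.0460 rpm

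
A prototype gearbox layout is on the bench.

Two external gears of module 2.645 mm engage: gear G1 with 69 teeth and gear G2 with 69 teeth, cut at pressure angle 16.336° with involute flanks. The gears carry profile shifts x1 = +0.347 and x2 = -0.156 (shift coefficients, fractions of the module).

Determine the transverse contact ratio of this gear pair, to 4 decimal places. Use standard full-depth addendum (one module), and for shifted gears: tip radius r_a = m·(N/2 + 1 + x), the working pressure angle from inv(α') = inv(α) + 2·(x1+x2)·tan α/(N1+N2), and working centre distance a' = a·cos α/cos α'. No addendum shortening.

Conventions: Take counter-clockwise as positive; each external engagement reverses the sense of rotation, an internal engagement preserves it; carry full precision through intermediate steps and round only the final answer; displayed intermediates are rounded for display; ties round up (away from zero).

single-mesh involute tooth geometry (69T engaging 69T at module 2.645)
base radii: r_b1 = 87.568523, r_b2 = 87.568523
tip radii: r_a1 = 94.815315, r_a2 = 93.484880
inv(α') = inv(16.336°) + 2·(+0.347-0.156)·tan α/(69+69) = 0.00879699  ⇒  α' = 16.85918°
a' = a·cos α / cos α' = 182.5050·cos 16.336°/cos 16.85918° = 183.002407
action lengths: √(r_a1²−r_b1²) = 36.355161, √(r_a2²−r_b2²) = 32.728834
base pitch p_b = π·m·cos α = 7.974047
CR = (36.355161 + 32.728834 − 183.002407·sin 16.85918°)/7.974047 = 2.007707
contact ratio ≈ 2.0077

2.0077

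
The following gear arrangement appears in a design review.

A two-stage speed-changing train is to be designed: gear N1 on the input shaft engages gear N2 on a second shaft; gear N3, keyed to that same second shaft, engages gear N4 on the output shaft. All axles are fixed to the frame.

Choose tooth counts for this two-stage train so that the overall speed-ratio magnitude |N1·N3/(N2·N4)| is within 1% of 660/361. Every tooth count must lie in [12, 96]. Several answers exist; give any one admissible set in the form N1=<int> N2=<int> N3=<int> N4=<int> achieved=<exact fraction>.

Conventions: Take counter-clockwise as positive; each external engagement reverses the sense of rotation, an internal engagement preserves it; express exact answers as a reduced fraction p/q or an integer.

class = fixed-axis compound train [2-stage, 660/361 wanted]
target = 660/361 in lowest terms: an exact hit needs N1·N3 = k·660 and N2·N4 = k·361 for one integer k, every count in [12, 96]; additionally prefer no 1:1 stage (N1 ≠ N2, N3 ≠ N4)
k = 1: N1·N3 = 660 = 12·55, N2·N4 = 361 = 19·19
achieved = 12·55/(19·19) = 660/361; |achieved − target| = 0 ≤ 33/1805 ✓

N1=12 N2=19 N3=55 N4=19 achieved=660/361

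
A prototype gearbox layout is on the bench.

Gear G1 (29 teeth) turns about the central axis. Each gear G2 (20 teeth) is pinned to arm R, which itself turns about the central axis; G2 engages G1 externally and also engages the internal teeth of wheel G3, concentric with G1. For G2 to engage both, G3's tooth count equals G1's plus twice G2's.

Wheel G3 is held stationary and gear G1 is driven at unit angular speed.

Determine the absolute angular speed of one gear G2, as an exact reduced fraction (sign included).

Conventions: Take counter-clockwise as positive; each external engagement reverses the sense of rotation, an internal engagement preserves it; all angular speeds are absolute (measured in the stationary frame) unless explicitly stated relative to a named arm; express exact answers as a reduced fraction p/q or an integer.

class = planetary set [G3 = 29+2·20 = 69; Willis about the carrier]
ring teeth: 29 + 2·20 = 69
29(ω_sun−ω_arm) = −69(ω_ring−ω_arm),  ω_ring = 0, ω_sun = 1
29(1−ω_arm) = −69(0−ω_arm)  ⇒  98·ω_arm = 29  ⇒  ω_arm = 29/98
sun–planet mesh: 29·(1−29/98) = −20·(ω_p−ω_arm)  ⇒  ω_p−ω_arm = -2001/1960
ω_p = 29/98 − 2001/1960 = -29/40
exact speed ratio = -29/40

-29/40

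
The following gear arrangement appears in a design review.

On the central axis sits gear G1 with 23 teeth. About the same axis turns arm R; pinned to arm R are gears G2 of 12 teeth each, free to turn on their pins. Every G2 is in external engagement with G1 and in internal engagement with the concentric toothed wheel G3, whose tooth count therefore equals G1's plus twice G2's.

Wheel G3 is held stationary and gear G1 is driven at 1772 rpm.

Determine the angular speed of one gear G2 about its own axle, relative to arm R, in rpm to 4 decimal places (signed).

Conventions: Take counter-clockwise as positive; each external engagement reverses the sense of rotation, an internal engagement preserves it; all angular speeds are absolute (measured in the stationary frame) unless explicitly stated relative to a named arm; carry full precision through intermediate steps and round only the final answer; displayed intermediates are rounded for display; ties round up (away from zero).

-2280.3952 rpm

recognized (axles ride arm R): planetary set, 23/12/47 teeth
normalise by the input: solve with ω_sun = 1, then scale by 1772 rpm
ring teeth: 23 + 2·12 = 47
23(ω_sun−ω_arm) = −47(ω_ring−ω_arm),  ω_ring = 0, ω_sun = 1
23(1−ω_arm) = −47(0−ω_arm)  ⇒  70·ω_arm = 23  ⇒  ω_arm = 23/70
sun–planet mesh: 23·(1−23/70) = −12·(ω_p−ω_arm)  ⇒  ω_p−ω_arm = -1081/840
scale: ω_p−ω_arm = -1081/840 × 1772 rpm = -2280.3952 rpm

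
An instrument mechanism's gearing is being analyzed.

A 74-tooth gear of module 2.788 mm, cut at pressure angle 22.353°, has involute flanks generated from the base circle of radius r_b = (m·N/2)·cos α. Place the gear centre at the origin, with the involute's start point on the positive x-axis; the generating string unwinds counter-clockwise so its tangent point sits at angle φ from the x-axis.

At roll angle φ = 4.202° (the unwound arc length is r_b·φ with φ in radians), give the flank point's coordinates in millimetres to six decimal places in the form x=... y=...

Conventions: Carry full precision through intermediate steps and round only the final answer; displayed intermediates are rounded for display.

x=95.660910 y=0.012538

topology: single-mesh involute geometry — m = 2.788, N = 74
pitch radius r_p = m·N/2 = 2.788·74/2 = 103.156000
base radius r_b = r_p·cos α = 103.156000·cos 22.353° = 95.404684
roll angle φ = 4.202° = 0.07333874 rad
x = r_b·(cos φ + φ·sin φ) = 95.660910
y = r_b·(sin φ − φ·cos φ) = 0.012538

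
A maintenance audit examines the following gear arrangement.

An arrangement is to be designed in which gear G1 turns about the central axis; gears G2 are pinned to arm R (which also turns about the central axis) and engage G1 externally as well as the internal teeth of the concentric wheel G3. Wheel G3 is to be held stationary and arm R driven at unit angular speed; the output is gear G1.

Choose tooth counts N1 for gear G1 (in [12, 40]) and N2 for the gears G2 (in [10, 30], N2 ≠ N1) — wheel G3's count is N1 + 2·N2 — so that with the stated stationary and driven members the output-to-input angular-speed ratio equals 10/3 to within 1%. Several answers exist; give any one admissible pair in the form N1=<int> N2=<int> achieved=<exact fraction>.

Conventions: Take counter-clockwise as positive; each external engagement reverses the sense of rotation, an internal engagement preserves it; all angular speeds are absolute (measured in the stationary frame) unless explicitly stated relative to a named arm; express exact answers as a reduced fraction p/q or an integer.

planetary set to be sized for 10/3 (Willis relation)
Willis with ω_ring = 0: ω_sun/ω_arm = (N1+N3)/N1; set equal to 10/3  ⇒  N3/N1 = 10/3 − 1 = 7/3
N3 = N1 + 2·N2  ⇒  N2/N1 = (N3/N1 − 1)/2 = (7/3 − 1)/2 = 2/3
smallest multiple with N1 ≥ 12 and N2 ≥ 10: k = 5  ⇒  N1 = 5·3 = 15, N2 = 5·2 = 10 (N1 ≤ 40, N2 ≤ 30, N2 ≠ N1 ✓), N3 = 15 + 2·10 = 35
check: (N1+N3)/N1 with N1 = 15, N3 = 35 gives 10/3; |achieved − target| = 0 ≤ 1/30 ✓

N1=15 N2=10 achieved=10/3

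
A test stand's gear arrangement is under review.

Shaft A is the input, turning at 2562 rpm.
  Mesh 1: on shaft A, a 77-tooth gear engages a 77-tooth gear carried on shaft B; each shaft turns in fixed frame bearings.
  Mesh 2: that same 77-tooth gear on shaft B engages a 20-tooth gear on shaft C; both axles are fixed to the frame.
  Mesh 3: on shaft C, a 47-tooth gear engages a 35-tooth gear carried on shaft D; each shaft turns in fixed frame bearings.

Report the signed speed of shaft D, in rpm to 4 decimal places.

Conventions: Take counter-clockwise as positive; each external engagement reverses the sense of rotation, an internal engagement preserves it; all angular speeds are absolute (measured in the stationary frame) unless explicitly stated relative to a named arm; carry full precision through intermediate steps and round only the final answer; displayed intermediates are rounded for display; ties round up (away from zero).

topology: fixed-axis compound train — 3 meshes, A→D
mesh 1 [77T→77T]: ω = 2562.0000×77/77 = 2562.0000 rpm, sense flips to −
mesh 2 [77T→20T]: ω = 2562.0000×77/20 = 9863.7000 rpm, sense flips to +
mesh 3 [47T→35T]: ω = 9863.7000×47/35 = 13245.5400 rpm, sense flips to −
signed output speed = -13245.5400 rpm

-13245.5400 rpm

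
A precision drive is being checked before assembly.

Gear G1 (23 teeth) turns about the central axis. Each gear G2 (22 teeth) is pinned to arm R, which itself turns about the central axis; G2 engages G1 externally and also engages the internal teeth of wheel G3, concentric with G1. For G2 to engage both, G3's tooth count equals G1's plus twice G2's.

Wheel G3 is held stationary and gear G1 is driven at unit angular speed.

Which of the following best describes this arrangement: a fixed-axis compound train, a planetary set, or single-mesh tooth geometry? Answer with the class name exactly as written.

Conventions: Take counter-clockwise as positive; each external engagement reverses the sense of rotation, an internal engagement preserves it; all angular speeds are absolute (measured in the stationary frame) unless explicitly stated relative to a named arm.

topology: planetary set — G1 23T / G2 22T / G3 67T, arm = carrier (Willis)
classification: planetary set

planetary set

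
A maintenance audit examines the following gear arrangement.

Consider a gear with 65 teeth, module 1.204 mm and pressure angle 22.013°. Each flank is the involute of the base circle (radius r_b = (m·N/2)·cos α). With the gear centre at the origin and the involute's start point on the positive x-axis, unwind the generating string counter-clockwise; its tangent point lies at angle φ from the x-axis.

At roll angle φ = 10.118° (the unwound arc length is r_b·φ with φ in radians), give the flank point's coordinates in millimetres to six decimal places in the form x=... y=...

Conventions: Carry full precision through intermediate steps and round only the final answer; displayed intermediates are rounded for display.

recognized (one wheel, involute flank): single-mesh tooth geometry, m = 1.204, N = 65
pitch radius r_p = m·N/2 = 1.204·65/2 = 39.130000
base radius r_b = r_p·cos α = 39.130000·cos 22.013° = 36.277377
roll angle φ = 10.118° = 0.17659241 rad
x = r_b·(cos φ + φ·sin φ) = 36.838628
y = r_b·(sin φ − φ·cos φ) = 0.066386

x=36.838628 y=0.066386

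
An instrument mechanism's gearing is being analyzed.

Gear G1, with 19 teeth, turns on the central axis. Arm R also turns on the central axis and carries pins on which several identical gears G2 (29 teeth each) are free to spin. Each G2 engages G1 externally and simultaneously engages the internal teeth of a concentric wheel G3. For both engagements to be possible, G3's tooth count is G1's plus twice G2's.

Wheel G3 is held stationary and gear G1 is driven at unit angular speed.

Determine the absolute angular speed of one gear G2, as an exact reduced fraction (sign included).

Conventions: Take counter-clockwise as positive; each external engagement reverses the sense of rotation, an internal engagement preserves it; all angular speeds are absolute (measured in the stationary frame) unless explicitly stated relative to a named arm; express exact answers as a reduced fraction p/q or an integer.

recognized (axles ride arm R): planetary set, 19/29/77 teeth
ring teeth: 19 + 2·29 = 77
19(ω_sun−ω_arm) = −77(ω_ring−ω_arm),  ω_ring = 0, ω_sun = 1
19(1−ω_arm) = −77(0−ω_arm)  ⇒  96·ω_arm = 19  ⇒  ω_arm = 19/96
sun–planet mesh: 19·(1−19/96) = −29·(ω_p−ω_arm)  ⇒  ω_p−ω_arm = -1463/2784
ω_p = 19/96 − 1463/2784 = -19/58
exact speed ratio = -19/58

-19/58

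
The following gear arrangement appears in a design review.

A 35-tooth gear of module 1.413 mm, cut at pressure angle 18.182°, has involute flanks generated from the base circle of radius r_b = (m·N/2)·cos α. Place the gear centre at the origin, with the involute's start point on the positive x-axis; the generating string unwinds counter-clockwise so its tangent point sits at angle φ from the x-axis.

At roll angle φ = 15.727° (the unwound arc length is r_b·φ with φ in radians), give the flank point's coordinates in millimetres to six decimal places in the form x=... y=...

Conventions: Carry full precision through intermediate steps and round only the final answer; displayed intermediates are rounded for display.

recognized (one wheel, involute flank): single-mesh tooth geometry, m = 1.413, N = 35
pitch radius r_p = m·N/2 = 1.413·35/2 = 24.727500
base radius r_b = r_p·cos α = 24.727500·cos 18.182° = 23.492859
roll angle φ = 15.727° = 0.27448793 rad
x = r_b·(cos φ + φ·sin φ) = 24.361277
y = r_b·(sin φ − φ·cos φ) = 0.160734

x=24.361277 y=0.160734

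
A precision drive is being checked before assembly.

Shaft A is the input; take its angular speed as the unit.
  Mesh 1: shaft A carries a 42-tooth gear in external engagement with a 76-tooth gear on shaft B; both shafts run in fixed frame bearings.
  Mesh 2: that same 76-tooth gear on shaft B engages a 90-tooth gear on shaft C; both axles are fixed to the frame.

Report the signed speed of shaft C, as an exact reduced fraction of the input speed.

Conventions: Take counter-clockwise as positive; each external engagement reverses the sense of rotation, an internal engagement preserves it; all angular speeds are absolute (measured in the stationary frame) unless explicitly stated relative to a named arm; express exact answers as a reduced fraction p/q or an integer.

2-mesh fixed-axis compound train (all bearings frame-fixed)
mesh 1 [42T→76T]: |ω|/ω_in = 1×42/76 = 21/38, sense flips to −
mesh 2 [76T→90T]: |ω|/ω_in = (21/38)×76/90 = 7/15, sense flips to +
signed output speed (× input speed) = 7/15

7/15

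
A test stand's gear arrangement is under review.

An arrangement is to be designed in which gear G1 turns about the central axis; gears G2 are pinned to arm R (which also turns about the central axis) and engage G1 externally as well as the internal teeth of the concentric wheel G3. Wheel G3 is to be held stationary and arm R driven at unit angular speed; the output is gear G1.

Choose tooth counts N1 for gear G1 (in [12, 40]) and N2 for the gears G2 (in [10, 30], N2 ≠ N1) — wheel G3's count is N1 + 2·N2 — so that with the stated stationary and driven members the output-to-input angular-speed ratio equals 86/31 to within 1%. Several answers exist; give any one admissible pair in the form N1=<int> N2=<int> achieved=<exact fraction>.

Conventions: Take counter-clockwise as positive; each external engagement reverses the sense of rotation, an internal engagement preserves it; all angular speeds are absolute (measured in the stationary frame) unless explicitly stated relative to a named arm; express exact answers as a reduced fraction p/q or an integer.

planetary set to be sized for 86/31 (Willis relation)
Willis with ω_ring = 0: ω_sun/ω_arm = (N1+N3)/N1; set equal to 86/31  ⇒  N3/N1 = 86/31 − 1 = 55/31
N3 = N1 + 2·N2  ⇒  N2/N1 = (N3/N1 − 1)/2 = (55/31 − 1)/2 = 12/31
smallest multiple with N1 ≥ 12 and N2 ≥ 10: k = 1  ⇒  N1 = 1·31 = 31, N2 = 1·12 = 12 (N1 ≤ 40, N2 ≤ 30, N2 ≠ N1 ✓), N3 = 31 + 2·12 = 55
check: (N1+N3)/N1 with N1 = 31, N3 = 55 gives 86/31; |achieved − target| = 0 ≤ 43/1550 ✓

N1=31 N2=12 achieved=86/31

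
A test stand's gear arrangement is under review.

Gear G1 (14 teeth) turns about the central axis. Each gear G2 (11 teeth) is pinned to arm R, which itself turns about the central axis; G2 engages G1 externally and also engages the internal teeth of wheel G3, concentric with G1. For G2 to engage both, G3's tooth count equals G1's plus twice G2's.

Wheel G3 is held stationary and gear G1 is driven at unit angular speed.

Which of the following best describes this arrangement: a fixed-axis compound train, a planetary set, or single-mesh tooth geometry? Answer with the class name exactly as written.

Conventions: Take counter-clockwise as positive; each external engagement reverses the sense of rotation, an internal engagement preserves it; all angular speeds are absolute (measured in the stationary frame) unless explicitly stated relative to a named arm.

topology: planetary set — G1 14T / G2 11T / G3 36T, arm = carrier (Willis)
classification: planetary set

planetary set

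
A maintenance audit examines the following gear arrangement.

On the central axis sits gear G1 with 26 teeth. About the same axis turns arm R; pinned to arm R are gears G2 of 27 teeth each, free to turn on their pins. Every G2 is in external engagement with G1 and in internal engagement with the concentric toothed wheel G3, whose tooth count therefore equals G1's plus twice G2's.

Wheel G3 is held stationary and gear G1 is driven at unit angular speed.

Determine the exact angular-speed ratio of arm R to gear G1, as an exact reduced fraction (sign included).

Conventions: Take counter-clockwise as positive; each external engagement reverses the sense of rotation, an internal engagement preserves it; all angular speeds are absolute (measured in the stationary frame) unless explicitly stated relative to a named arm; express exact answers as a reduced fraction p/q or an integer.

topology: planetary set — G1 26T / G2 27T / G3 80T, arm = carrier (Willis)
ring teeth: 26 + 2·27 = 80
26(ω_sun−ω_arm) = −80(ω_ring−ω_arm),  ω_ring = 0, ω_sun = 1
26(1−ω_arm) = −80(0−ω_arm)  ⇒  106·ω_arm = 26  ⇒  ω_arm = 13/53
ω_out/ω_in = 13/53

13/53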